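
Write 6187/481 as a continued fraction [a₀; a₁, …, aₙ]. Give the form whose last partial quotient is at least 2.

[12; 1, 6, 3, 2, 9]

6187 = 12·481 + 415
481 = 1·415 + 66
415 = 6·66 + 19
66 = 3·19 + 9
19 = 2·9 + 1
9 = 9·1 + 0  (stop)
So 6187/481 = [12; 1, 6, 3, 2, 9].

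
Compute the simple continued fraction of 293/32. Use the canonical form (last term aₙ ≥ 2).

293 = 9*32 + 5
32 = 6*5 + 2
5 = 2*2 + 1
2 = 2*1 + 0  (stop)
So 293/32 = [9; 6, 2, 2].

[9; 6, 2, 2]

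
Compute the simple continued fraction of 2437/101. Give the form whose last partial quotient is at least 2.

[24; 7, 1, 3, 3]

2437 = 24*101 + 13
101 = 7*13 + 10
13 = 1*10 + 3
10 = 3*3 + 1
3 = 3*1 + 0  (stop)
So 2437/101 = [24; 7, 1, 3, 3].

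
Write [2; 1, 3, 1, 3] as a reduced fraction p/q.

Fold from the inside: start with 3/1.
  1 + 1/3 = 4/3
  3 + 3/4 = 15/4
  1 + 4/15 = 19/15
  2 + 15/19 = 53/19

53/19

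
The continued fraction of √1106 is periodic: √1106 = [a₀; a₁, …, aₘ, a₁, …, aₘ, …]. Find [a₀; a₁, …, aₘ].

a₀ = ⌊√1106⌋ = 33.
With m₀=0, d₀=1 and mₖ₊₁ = dₖaₖ − mₖ, dₖ₊₁ = (n − mₖ₊₁²)/dₖ, aₖ₊₁ = ⌊(a₀+mₖ₊₁)/dₖ₊₁⌋:
  k=1: m=33, d=17, a=3
  k=2: m=18, d=46, a=1
  k=3: m=28, d=7, a=8
  k=4: m=28, d=46, a=1
  k=5: m=18, d=17, a=3
  k=6: m=33, d=1, a=66
d=1 and a=2a₀=66 at k=6, so the next step gives (m, d) = (33, 17) again — its k=1 value — and the period has length 6.

[33; 3, 1, 8, 1, 3, 66]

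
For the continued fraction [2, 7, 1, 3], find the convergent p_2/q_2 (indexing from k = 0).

17/8

Using pₖ = aₖpₖ₋₁ + pₖ₋₂, qₖ = aₖqₖ₋₁ + qₖ₋₂ (with p₋₁=1, p₋₂=0, q₋₁=0, q₋₂=1):
  k=0: a=2, p=2, q=1
  k=1: a=7, p=15, q=7
  k=2: a=1, p=17, q=8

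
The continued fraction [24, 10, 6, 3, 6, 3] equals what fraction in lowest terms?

Using pₖ = aₖpₖ₋₁ + pₖ₋₂ and qₖ = aₖqₖ₋₁ + qₖ₋₂:
  k=0: a=24, p=24, q=1
  k=1: a=10, p=241, q=10
  k=2: a=6, p=1470, q=61
  k=3: a=3, p=4651, q=193
  k=4: a=6, p=29376, q=1219
  k=5: a=3, p=92779, q=3850

92779/3850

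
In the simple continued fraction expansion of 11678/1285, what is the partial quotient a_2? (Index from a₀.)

2

11678 = 9·1285 + 113   →  a_0 = 9
1285 = 11·113 + 42   →  a_1 = 11
113 = 2·42 + 29   →  a_2 = 2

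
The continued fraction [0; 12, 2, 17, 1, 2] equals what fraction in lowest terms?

Using pₖ = aₖpₖ₋₁ + pₖ₋₂ and qₖ = aₖqₖ₋₁ + qₖ₋₂:
  k=0: a=0, p=0, q=1
  k=1: a=12, p=1, q=12
  k=2: a=2, p=2, q=25
  k=3: a=17, p=35, q=437
  k=4: a=1, p=37, q=462
  k=5: a=2, p=109, q=1361

109/1361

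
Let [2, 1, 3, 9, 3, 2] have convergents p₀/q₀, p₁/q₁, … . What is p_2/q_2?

Using pₖ = aₖpₖ₋₁ + pₖ₋₂, qₖ = aₖqₖ₋₁ + qₖ₋₂ (with p₋₁=1, p₋₂=0, q₋₁=0, q₋₂=1):
  k=0: a=2, p=2, q=1
  k=1: a=1, p=3, q=1
  k=2: a=3, p=11, q=4

11/4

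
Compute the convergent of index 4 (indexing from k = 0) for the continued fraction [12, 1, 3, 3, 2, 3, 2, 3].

Using pₖ = aₖpₖ₋₁ + pₖ₋₂, qₖ = aₖqₖ₋₁ + qₖ₋₂ (with p₋₁=1, p₋₂=0, q₋₁=0, q₋₂=1):
  k=0: a=12, p=12, q=1
  k=1: a=1, p=13, q=1
  k=2: a=3, p=51, q=4
  k=3: a=3, p=166, q=13
  k=4: a=2, p=383, q=30

383/30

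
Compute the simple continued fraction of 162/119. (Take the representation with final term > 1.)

[1; 2, 1, 3, 3, 3]

162 = 1·119 + 43
119 = 2·43 + 33
43 = 1·33 + 10
33 = 3·10 + 3
10 = 3·3 + 1
3 = 3·1 + 0  (stop)
So 162/119 = [1; 2, 1, 3, 3, 3].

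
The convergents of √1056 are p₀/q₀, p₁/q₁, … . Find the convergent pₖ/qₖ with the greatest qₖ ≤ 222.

4192/129

√1056 = [32; 2, 64, …] (period length 2).
Convergents:
  p_0/q_0 = 32/1
  p_1/q_1 = 65/2
  p_2/q_2 = 4192/129
  p_3/q_3 = 8449/260
q_2 = 129 ≤ 222 < 260 = q_3, so the answer is 4192/129.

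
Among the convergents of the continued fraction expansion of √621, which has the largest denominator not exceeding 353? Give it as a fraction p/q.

7775/312

√621 = [24; 1, 11, 2, 11, 1, 48, …] (period length 6).
Convergents:
  p_0/q_0 = 24/1
  p_1/q_1 = 25/1
  p_2/q_2 = 299/12
  p_3/q_3 = 623/25
  p_4/q_4 = 7152/287
  p_5/q_5 = 7775/312
  p_6/q_6 = 380352/15263
q_5 = 312 ≤ 353 < 15263 = q_6, so the answer is 7775/312.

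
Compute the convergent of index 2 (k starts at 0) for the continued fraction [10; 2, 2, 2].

Using pₖ = aₖpₖ₋₁ + pₖ₋₂, qₖ = aₖqₖ₋₁ + qₖ₋₂ (with p₋₁=1, p₋₂=0, q₋₁=0, q₋₂=1):
  k=0: a=10, p=10, q=1
  k=1: a=2, p=21, q=2
  k=2: a=2, p=52, q=5

52/5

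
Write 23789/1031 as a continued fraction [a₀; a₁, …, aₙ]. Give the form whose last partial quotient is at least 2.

23789 = 23*1031 + 76
1031 = 13*76 + 43
76 = 1*43 + 33
43 = 1*33 + 10
33 = 3*10 + 3
10 = 3*3 + 1
3 = 3*1 + 0  (stop)
So 23789/1031 = [23; 13, 1, 1, 3, 3, 3].

[23; 13, 1, 1, 3, 3, 3]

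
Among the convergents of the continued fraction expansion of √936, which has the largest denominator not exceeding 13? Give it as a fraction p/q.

√936 = [30; 1, 1, 2, 6, 2, 1, 1, 60, …] (period length 8).
Convergents:
  p_0/q_0 = 30/1
  p_1/q_1 = 31/1
  p_2/q_2 = 61/2
  p_3/q_3 = 153/5
  p_4/q_4 = 979/32
q_3 = 5 ≤ 13 < 32 = q_4, so the answer is 153/5.

153/5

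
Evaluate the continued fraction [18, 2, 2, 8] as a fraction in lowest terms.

Fold from the inside: start with 8/1.
  2 + 1/8 = 17/8
  2 + 8/17 = 42/17
  18 + 17/42 = 773/42

773/42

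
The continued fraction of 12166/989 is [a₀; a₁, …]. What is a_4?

3

12166 = 12·989 + 298   →  a_0 = 12
989 = 3·298 + 95   →  a_1 = 3
298 = 3·95 + 13   →  a_2 = 3
95 = 7·13 + 4   →  a_3 = 7
13 = 3·4 + 1   →  a_4 = 3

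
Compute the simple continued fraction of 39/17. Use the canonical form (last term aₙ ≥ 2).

[2; 3, 2, 2]

39 = 2×17 + 5
17 = 3×5 + 2
5 = 2×2 + 1
2 = 2×1 + 0  (stop)
So 39/17 = [2; 3, 2, 2].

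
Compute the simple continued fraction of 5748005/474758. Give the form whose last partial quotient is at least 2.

5748005 = 12*474758 + 50909
474758 = 9*50909 + 16577
50909 = 3*16577 + 1178
16577 = 14*1178 + 85
1178 = 13*85 + 73
85 = 1*73 + 12
73 = 6*12 + 1
12 = 12*1 + 0  (stop)
So 5748005/474758 = [12; 9, 3, 14, 13, 1, 6, 12].

[12; 9, 3, 14, 13, 1, 6, 12]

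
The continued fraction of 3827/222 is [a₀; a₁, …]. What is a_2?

5

3827 = 17·222 + 53   →  a_0 = 17
222 = 4·53 + 10   →  a_1 = 4
53 = 5·10 + 3   →  a_2 = 5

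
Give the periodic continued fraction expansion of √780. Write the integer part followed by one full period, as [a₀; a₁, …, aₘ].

[27; 1, 12, 1, 54]

a₀ = ⌊√780⌋ = 27.
With m₀=0, d₀=1 and mₖ₊₁ = dₖaₖ − mₖ, dₖ₊₁ = (n − mₖ₊₁²)/dₖ, aₖ₊₁ = ⌊(a₀+mₖ₊₁)/dₖ₊₁⌋:
  k=1: m=27, d=51, a=1
  k=2: m=24, d=4, a=12
  k=3: m=24, d=51, a=1
  k=4: m=27, d=1, a=54
d=1 and a=2a₀=54 at k=4, so the next step gives (m, d) = (27, 51) again — its k=1 value — and the period has length 4.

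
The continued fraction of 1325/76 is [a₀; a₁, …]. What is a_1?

1325 = 17·76 + 33   →  a_0 = 17
76 = 2·33 + 10   →  a_1 = 2

2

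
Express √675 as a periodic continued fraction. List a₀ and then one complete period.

[25; 1, 50]

a₀ = ⌊√675⌋ = 25.
With m₀=0, d₀=1 and mₖ₊₁ = dₖaₖ − mₖ, dₖ₊₁ = (n − mₖ₊₁²)/dₖ, aₖ₊₁ = ⌊(a₀+mₖ₊₁)/dₖ₊₁⌋:
  k=1: m=25, d=50, a=1
  k=2: m=25, d=1, a=50
d=1 and a=2a₀=50 at k=2, so the next step gives (m, d) = (25, 50) again — its k=1 value — and the period has length 2.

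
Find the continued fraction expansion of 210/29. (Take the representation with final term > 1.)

[7; 4, 7]

210 = 7·29 + 7
29 = 4·7 + 1
7 = 7·1 + 0  (stop)
So 210/29 = [7; 4, 7].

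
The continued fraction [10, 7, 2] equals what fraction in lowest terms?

152/15

Using pₖ = aₖpₖ₋₁ + pₖ₋₂ and qₖ = aₖqₖ₋₁ + qₖ₋₂:
  k=0: a=10, p=10, q=1
  k=1: a=7, p=71, q=7
  k=2: a=2, p=152, q=15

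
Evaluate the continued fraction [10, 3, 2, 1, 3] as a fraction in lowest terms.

381/37

Using pₖ = aₖpₖ₋₁ + pₖ₋₂ and qₖ = aₖqₖ₋₁ + qₖ₋₂:
  k=0: a=10, p=10, q=1
  k=1: a=3, p=31, q=3
  k=2: a=2, p=72, q=7
  k=3: a=1, p=103, q=10
  k=4: a=3, p=381, q=37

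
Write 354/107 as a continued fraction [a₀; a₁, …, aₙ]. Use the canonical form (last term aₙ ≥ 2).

[3; 3, 4, 8]

354 = 3·107 + 33
107 = 3·33 + 8
33 = 4·8 + 1
8 = 8·1 + 0  (stop)
So 354/107 = [3; 3, 4, 8].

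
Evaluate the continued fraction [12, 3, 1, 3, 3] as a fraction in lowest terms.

Using pₖ = aₖpₖ₋₁ + pₖ₋₂ and qₖ = aₖqₖ₋₁ + qₖ₋₂:
  k=0: a=12, p=12, q=1
  k=1: a=3, p=37, q=3
  k=2: a=1, p=49, q=4
  k=3: a=3, p=184, q=15
  k=4: a=3, p=601, q=49

601/49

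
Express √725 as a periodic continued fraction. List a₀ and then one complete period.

a₀ = ⌊√725⌋ = 26.
With m₀=0, d₀=1 and mₖ₊₁ = dₖaₖ − mₖ, dₖ₊₁ = (n − mₖ₊₁²)/dₖ, aₖ₊₁ = ⌊(a₀+mₖ₊₁)/dₖ₊₁⌋:
  k=1: m=26, d=49, a=1
  k=2: m=23, d=4, a=12
  k=3: m=25, d=25, a=2
  k=4: m=25, d=4, a=12
  k=5: m=23, d=49, a=1
  k=6: m=26, d=1, a=52
d=1 and a=2a₀=52 at k=6, so the next step gives (m, d) = (26, 49) again — its k=1 value — and the period has length 6.

[26; 1, 12, 2, 12, 1, 52]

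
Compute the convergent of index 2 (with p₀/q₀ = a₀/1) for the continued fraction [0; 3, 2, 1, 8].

2/7

Using pₖ = aₖpₖ₋₁ + pₖ₋₂, qₖ = aₖqₖ₋₁ + qₖ₋₂ (with p₋₁=1, p₋₂=0, q₋₁=0, q₋₂=1):
  k=0: a=0, p=0, q=1
  k=1: a=3, p=1, q=3
  k=2: a=2, p=2, q=7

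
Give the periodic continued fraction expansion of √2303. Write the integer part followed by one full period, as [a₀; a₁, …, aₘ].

a₀ = ⌊√2303⌋ = 47.
With m₀=0, d₀=1 and mₖ₊₁ = dₖaₖ − mₖ, dₖ₊₁ = (n − mₖ₊₁²)/dₖ, aₖ₊₁ = ⌊(a₀+mₖ₊₁)/dₖ₊₁⌋:
  k=1: m=47, d=94, a=1
  k=2: m=47, d=1, a=94
d=1 and a=2a₀=94 at k=2, so the next step gives (m, d) = (47, 94) again — its k=1 value — and the period has length 2.

[47; 1, 94]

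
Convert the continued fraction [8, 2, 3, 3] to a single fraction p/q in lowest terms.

Using pₖ = aₖpₖ₋₁ + pₖ₋₂ and qₖ = aₖqₖ₋₁ + qₖ₋₂:
  k=0: a=8, p=8, q=1
  k=1: a=2, p=17, q=2
  k=2: a=3, p=59, q=7
  k=3: a=3, p=194, q=23

194/23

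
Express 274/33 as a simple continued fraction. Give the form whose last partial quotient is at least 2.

274 = 8·33 + 10
33 = 3·10 + 3
10 = 3·3 + 1
3 = 3·1 + 0  (stop)
So 274/33 = [8; 3, 3, 3].

[8; 3, 3, 3]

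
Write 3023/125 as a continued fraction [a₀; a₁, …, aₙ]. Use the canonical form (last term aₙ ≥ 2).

3023 = 24·125 + 23
125 = 5·23 + 10
23 = 2·10 + 3
10 = 3·3 + 1
3 = 3·1 + 0  (stop)
So 3023/125 = [24; 5, 2, 3, 3].

[24; 5, 2, 3, 3]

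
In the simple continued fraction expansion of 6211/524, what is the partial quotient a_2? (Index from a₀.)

5

6211 = 11·524 + 447   →  a_0 = 11
524 = 1·447 + 77   →  a_1 = 1
447 = 5·77 + 62   →  a_2 = 5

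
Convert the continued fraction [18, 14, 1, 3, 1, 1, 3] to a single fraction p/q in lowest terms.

Using pₖ = aₖpₖ₋₁ + pₖ₋₂ and qₖ = aₖqₖ₋₁ + qₖ₋₂:
  k=0: a=18, p=18, q=1
  k=1: a=14, p=253, q=14
  k=2: a=1, p=271, q=15
  k=3: a=3, p=1066, q=59
  k=4: a=1, p=1337, q=74
  k=5: a=1, p=2403, q=133
  k=6: a=3, p=8546, q=473

8546/473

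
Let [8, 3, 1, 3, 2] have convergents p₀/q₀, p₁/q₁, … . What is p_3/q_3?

Using pₖ = aₖpₖ₋₁ + pₖ₋₂, qₖ = aₖqₖ₋₁ + qₖ₋₂ (with p₋₁=1, p₋₂=0, q₋₁=0, q₋₂=1):
  k=0: a=8, p=8, q=1
  k=1: a=3, p=25, q=3
  k=2: a=1, p=33, q=4
  k=3: a=3, p=124, q=15

124/15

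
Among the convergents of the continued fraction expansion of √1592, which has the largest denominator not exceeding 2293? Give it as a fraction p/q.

√1592 = [39; 1, 8, 1, 78, …] (period length 4).
Convergents:
  p_0/q_0 = 39/1
  p_1/q_1 = 40/1
  p_2/q_2 = 359/9
  p_3/q_3 = 399/10
  p_4/q_4 = 31481/789
  p_5/q_5 = 31880/799
  p_6/q_6 = 286521/7181
q_5 = 799 ≤ 2293 < 7181 = q_6, so the answer is 31880/799.

31880/799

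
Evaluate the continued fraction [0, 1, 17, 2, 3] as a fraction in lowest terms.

Using pₖ = aₖpₖ₋₁ + pₖ₋₂ and qₖ = aₖqₖ₋₁ + qₖ₋₂:
  k=0: a=0, p=0, q=1
  k=1: a=1, p=1, q=1
  k=2: a=17, p=17, q=18
  k=3: a=2, p=35, q=37
  k=4: a=3, p=122, q=129

122/129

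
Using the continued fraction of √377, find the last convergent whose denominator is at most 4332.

45221/2329

√377 = [19; 2, 2, 2, 38, …] (period length 4).
Convergents:
  p_0/q_0 = 19/1
  p_1/q_1 = 39/2
  p_2/q_2 = 97/5
  p_3/q_3 = 233/12
  p_4/q_4 = 8951/461
  p_5/q_5 = 18135/934
  p_6/q_6 = 45221/2329
  p_7/q_7 = 108577/5592
q_6 = 2329 ≤ 4332 < 5592 = q_7, so the answer is 45221/2329.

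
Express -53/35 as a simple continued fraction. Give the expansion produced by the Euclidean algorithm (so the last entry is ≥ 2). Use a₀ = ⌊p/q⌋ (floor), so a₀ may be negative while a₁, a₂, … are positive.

[-2; 2, 17]

-53 = -2*35 + 17
35 = 2*17 + 1
17 = 17*1 + 0  (stop)
So -53/35 = [-2; 2, 17].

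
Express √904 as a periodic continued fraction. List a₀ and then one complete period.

a₀ = ⌊√904⌋ = 30.

[30; 15, 60]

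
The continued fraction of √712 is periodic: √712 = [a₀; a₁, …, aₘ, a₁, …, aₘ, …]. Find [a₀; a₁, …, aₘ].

[26; 1, 2, 6, 2, 1, 52]

a₀ = ⌊√712⌋ = 26.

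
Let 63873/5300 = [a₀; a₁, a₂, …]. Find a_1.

63873 = 12·5300 + 273   →  a_0 = 12
5300 = 19·273 + 113   →  a_1 = 19

19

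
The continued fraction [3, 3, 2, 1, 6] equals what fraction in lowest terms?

Using pₖ = aₖpₖ₋₁ + pₖ₋₂ and qₖ = aₖqₖ₋₁ + qₖ₋₂:
  k=0: a=3, p=3, q=1
  k=1: a=3, p=10, q=3
  k=2: a=2, p=23, q=7
  k=3: a=1, p=33, q=10
  k=4: a=6, p=221, q=67

221/67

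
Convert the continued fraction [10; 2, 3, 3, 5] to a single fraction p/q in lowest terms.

1273/122

Fold from the inside: start with 5/1.
  3 + 1/5 = 16/5
  3 + 5/16 = 53/16
  2 + 16/53 = 122/53
  10 + 53/122 = 1273/122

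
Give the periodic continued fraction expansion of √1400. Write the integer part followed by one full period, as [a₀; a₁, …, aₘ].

a₀ = ⌊√1400⌋ = 37.
With m₀=0, d₀=1 and mₖ₊₁ = dₖaₖ − mₖ, dₖ₊₁ = (n − mₖ₊₁²)/dₖ, aₖ₊₁ = ⌊(a₀+mₖ₊₁)/dₖ₊₁⌋:
  k=1: m=37, d=31, a=2
  k=2: m=25, d=25, a=2
  k=3: m=25, d=31, a=2
  k=4: m=37, d=1, a=74
d=1 and a=2a₀=74 at k=4, so the next step gives (m, d) = (37, 31) again — its k=1 value — and the period has length 4.

[37; 2, 2, 2, 74]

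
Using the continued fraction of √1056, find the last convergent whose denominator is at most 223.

4192/129

√1056 = [32; 2, 64, …] (period length 2).
Convergents:
  p_0/q_0 = 32/1
  p_1/q_1 = 65/2
  p_2/q_2 = 4192/129
  p_3/q_3 = 8449/260
q_2 = 129 ≤ 223 < 260 = q_3, so the answer is 4192/129.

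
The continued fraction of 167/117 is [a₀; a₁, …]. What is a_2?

2

167 = 1·117 + 50   →  a_0 = 1
117 = 2·50 + 17   →  a_1 = 2
50 = 2·17 + 16   →  a_2 = 2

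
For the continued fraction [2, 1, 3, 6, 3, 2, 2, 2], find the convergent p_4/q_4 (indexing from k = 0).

218/79

Using pₖ = aₖpₖ₋₁ + pₖ₋₂, qₖ = aₖqₖ₋₁ + qₖ₋₂ (with p₋₁=1, p₋₂=0, q₋₁=0, q₋₂=1):
  k=0: a=2, p=2, q=1
  k=1: a=1, p=3, q=1
  k=2: a=3, p=11, q=4
  k=3: a=6, p=69, q=25
  k=4: a=3, p=218, q=79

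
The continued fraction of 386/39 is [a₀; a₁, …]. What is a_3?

1

386 = 9·39 + 35   →  a_0 = 9
39 = 1·35 + 4   →  a_1 = 1
35 = 8·4 + 3   →  a_2 = 8
4 = 1·3 + 1   →  a_3 = 1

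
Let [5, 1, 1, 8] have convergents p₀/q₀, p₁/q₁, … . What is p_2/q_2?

11/2

Using pₖ = aₖpₖ₋₁ + pₖ₋₂, qₖ = aₖqₖ₋₁ + qₖ₋₂ (with p₋₁=1, p₋₂=0, q₋₁=0, q₋₂=1):
  k=0: a=5, p=5, q=1
  k=1: a=1, p=6, q=1
  k=2: a=1, p=11, q=2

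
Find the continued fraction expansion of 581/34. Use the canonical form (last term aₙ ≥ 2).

581 = 17*34 + 3
34 = 11*3 + 1
3 = 3*1 + 0  (stop)
So 581/34 = [17; 11, 3].

[17; 11, 3]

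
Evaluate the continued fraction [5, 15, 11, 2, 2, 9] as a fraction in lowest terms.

40971/8087

Using pₖ = aₖpₖ₋₁ + pₖ₋₂ and qₖ = aₖqₖ₋₁ + qₖ₋₂:
  k=0: a=5, p=5, q=1
  k=1: a=15, p=76, q=15
  k=2: a=11, p=841, q=166
  k=3: a=2, p=1758, q=347
  k=4: a=2, p=4357, q=860
  k=5: a=9, p=40971, q=8087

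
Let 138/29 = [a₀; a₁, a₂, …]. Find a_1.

138 = 4·29 + 22   →  a_0 = 4
29 = 1·22 + 7   →  a_1 = 1

1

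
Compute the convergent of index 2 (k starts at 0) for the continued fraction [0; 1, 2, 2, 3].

2/3

Using pₖ = aₖpₖ₋₁ + pₖ₋₂, qₖ = aₖqₖ₋₁ + qₖ₋₂ (with p₋₁=1, p₋₂=0, q₋₁=0, q₋₂=1):
  k=0: a=0, p=0, q=1
  k=1: a=1, p=1, q=1
  k=2: a=2, p=2, q=3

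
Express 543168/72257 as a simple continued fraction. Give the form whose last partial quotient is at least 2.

[7; 1, 1, 14, 16, 9, 17]

543168 = 7·72257 + 37369
72257 = 1·37369 + 34888
37369 = 1·34888 + 2481
34888 = 14·2481 + 154
2481 = 16·154 + 17
154 = 9·17 + 1
17 = 17·1 + 0  (stop)
So 543168/72257 = [7; 1, 1, 14, 16, 9, 17].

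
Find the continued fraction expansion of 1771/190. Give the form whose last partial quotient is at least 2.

[9; 3, 8, 1, 2, 2]

1771 = 9×190 + 61
190 = 3×61 + 7
61 = 8×7 + 5
7 = 1×5 + 2
5 = 2×2 + 1
2 = 2×1 + 0  (stop)
So 1771/190 = [9; 3, 8, 1, 2, 2].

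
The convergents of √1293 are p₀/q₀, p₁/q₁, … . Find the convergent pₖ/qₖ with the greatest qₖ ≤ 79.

863/24

√1293 = [35; 1, 22, 1, 70, …] (period length 4).
Convergents:
  p_0/q_0 = 35/1
  p_1/q_1 = 36/1
  p_2/q_2 = 827/23
  p_3/q_3 = 863/24
  p_4/q_4 = 61237/1703
q_3 = 24 ≤ 79 < 1703 = q_4, so the answer is 863/24.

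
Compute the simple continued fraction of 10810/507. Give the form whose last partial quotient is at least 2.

[21; 3, 9, 18]

10810 = 21·507 + 163
507 = 3·163 + 18
163 = 9·18 + 1
18 = 18·1 + 0  (stop)
So 10810/507 = [21; 3, 9, 18].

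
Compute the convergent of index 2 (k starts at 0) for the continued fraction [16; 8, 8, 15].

Using pₖ = aₖpₖ₋₁ + pₖ₋₂, qₖ = aₖqₖ₋₁ + qₖ₋₂ (with p₋₁=1, p₋₂=0, q₋₁=0, q₋₂=1):
  k=0: a=16, p=16, q=1
  k=1: a=8, p=129, q=8
  k=2: a=8, p=1048, q=65

1048/65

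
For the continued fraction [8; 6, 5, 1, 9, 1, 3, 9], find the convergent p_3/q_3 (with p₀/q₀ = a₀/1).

302/37

Using pₖ = aₖpₖ₋₁ + pₖ₋₂, qₖ = aₖqₖ₋₁ + qₖ₋₂ (with p₋₁=1, p₋₂=0, q₋₁=0, q₋₂=1):
  k=0: a=8, p=8, q=1
  k=1: a=6, p=49, q=6
  k=2: a=5, p=253, q=31
  k=3: a=1, p=302, q=37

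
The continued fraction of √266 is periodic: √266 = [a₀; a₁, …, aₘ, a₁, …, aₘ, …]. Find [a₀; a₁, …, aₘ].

a₀ = ⌊√266⌋ = 16.

[16; 3, 4, 3, 32]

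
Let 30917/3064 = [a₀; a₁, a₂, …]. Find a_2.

30917 = 10·3064 + 277   →  a_0 = 10
3064 = 11·277 + 17   →  a_1 = 11
277 = 16·17 + 5   →  a_2 = 16

16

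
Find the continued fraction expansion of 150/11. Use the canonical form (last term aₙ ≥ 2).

[13; 1, 1, 1, 3]

150 = 13*11 + 7
11 = 1*7 + 4
7 = 1*4 + 3
4 = 1*3 + 1
3 = 3*1 + 0  (stop)
So 150/11 = [13; 1, 1, 1, 3].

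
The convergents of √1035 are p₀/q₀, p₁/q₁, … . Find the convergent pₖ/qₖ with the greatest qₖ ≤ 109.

1126/35

√1035 = [32; 5, 1, 5, 64, …] (period length 4).
Convergents:
  p_0/q_0 = 32/1
  p_1/q_1 = 161/5
  p_2/q_2 = 193/6
  p_3/q_3 = 1126/35
  p_4/q_4 = 72257/2246
q_3 = 35 ≤ 109 < 2246 = q_4, so the answer is 1126/35.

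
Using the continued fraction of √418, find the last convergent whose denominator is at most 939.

√418 = [20; 2, 4, 20, 4, 2, 40, …] (period length 6).
Convergents:
  p_0/q_0 = 20/1
  p_1/q_1 = 41/2
  p_2/q_2 = 184/9
  p_3/q_3 = 3721/182
  p_4/q_4 = 15068/737
  p_5/q_5 = 33857/1656
q_4 = 737 ≤ 939 < 1656 = q_5, so the answer is 15068/737.

15068/737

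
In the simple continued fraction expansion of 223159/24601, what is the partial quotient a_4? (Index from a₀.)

16

223159 = 9·24601 + 1750   →  a_0 = 9
24601 = 14·1750 + 101   →  a_1 = 14
1750 = 17·101 + 33   →  a_2 = 17
101 = 3·33 + 2   →  a_3 = 3
33 = 16·2 + 1   →  a_4 = 16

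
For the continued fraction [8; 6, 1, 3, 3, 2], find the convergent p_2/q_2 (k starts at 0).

57/7

Using pₖ = aₖpₖ₋₁ + pₖ₋₂, qₖ = aₖqₖ₋₁ + qₖ₋₂ (with p₋₁=1, p₋₂=0, q₋₁=0, q₋₂=1):
  k=0: a=8, p=8, q=1
  k=1: a=6, p=49, q=6
  k=2: a=1, p=57, q=7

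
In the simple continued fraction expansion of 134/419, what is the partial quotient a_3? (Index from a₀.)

134 = 0·419 + 134   →  a_0 = 0
419 = 3·134 + 17   →  a_1 = 3
134 = 7·17 + 15   →  a_2 = 7
17 = 1·15 + 2   →  a_3 = 1

1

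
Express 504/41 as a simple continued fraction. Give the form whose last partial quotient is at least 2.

504 = 12*41 + 12
41 = 3*12 + 5
12 = 2*5 + 2
5 = 2*2 + 1
2 = 2*1 + 0  (stop)
So 504/41 = [12; 3, 2, 2, 2].

[12; 3, 2, 2, 2]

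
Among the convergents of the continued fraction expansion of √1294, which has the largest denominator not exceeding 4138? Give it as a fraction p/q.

93204/2591

√1294 = [35; 1, 34, 1, 70, …] (period length 4).
Convergents:
  p_0/q_0 = 35/1
  p_1/q_1 = 36/1
  p_2/q_2 = 1259/35
  p_3/q_3 = 1295/36
  p_4/q_4 = 91909/2555
  p_5/q_5 = 93204/2591
  p_6/q_6 = 3260845/90649
q_5 = 2591 ≤ 4138 < 90649 = q_6, so the answer is 93204/2591.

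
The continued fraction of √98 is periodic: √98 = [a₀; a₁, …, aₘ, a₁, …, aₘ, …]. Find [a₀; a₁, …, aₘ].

[9; 1, 8, 1, 18]

a₀ = ⌊√98⌋ = 9.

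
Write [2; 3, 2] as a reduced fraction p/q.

Fold from the inside: start with 2/1.
  3 + 1/2 = 7/2
  2 + 2/7 = 16/7

16/7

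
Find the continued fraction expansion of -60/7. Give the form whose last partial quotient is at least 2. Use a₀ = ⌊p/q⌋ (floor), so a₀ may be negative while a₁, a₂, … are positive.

-60 = -9*7 + 3
7 = 2*3 + 1
3 = 3*1 + 0  (stop)
So -60/7 = [-9; 2, 3].

[-9; 2, 3]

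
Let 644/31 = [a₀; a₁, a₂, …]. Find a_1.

644 = 20·31 + 24   →  a_0 = 20
31 = 1·24 + 7   →  a_1 = 1

1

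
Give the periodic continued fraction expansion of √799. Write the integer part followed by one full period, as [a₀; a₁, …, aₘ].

[28; 3, 1, 3, 56]

a₀ = ⌊√799⌋ = 28.
With m₀=0, d₀=1 and mₖ₊₁ = dₖaₖ − mₖ, dₖ₊₁ = (n − mₖ₊₁²)/dₖ, aₖ₊₁ = ⌊(a₀+mₖ₊₁)/dₖ₊₁⌋:
  k=1: m=28, d=15, a=3
  k=2: m=17, d=34, a=1
  k=3: m=17, d=15, a=3
  k=4: m=28, d=1, a=56
d=1 and a=2a₀=56 at k=4, so the next step gives (m, d) = (28, 15) again — its k=1 value — and the period has length 4.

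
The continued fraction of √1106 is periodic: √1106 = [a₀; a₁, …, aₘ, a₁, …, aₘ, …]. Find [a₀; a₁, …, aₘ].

a₀ = ⌊√1106⌋ = 33.
With m₀=0, d₀=1 and mₖ₊₁ = dₖaₖ − mₖ, dₖ₊₁ = (n − mₖ₊₁²)/dₖ, aₖ₊₁ = ⌊(a₀+mₖ₊₁)/dₖ₊₁⌋:
  k=1: m=33, d=17, a=3
  k=2: m=18, d=46, a=1
  k=3: m=28, d=7, a=8
  k=4: m=28, d=46, a=1
  k=5: m=18, d=17, a=3
  k=6: m=33, d=1, a=66
d=1 and a=2a₀=66 at k=6, so the next step gives (m, d) = (33, 17) again — its k=1 value — and the period has length 6.

[33; 3, 1, 8, 1, 3, 66]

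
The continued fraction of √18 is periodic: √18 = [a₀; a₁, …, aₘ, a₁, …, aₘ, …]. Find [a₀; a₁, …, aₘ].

[4; 4, 8]

a₀ = ⌊√18⌋ = 4.
With m₀=0, d₀=1 and mₖ₊₁ = dₖaₖ − mₖ, dₖ₊₁ = (n − mₖ₊₁²)/dₖ, aₖ₊₁ = ⌊(a₀+mₖ₊₁)/dₖ₊₁⌋:
  k=1: m=4, d=2, a=4
  k=2: m=4, d=1, a=8
d=1 and a=2a₀=8 at k=2, so the next step gives (m, d) = (4, 2) again — its k=1 value — and the period has length 2.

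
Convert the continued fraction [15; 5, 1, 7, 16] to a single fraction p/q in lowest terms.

Fold from the inside: start with 16/1.
  7 + 1/16 = 113/16
  1 + 16/113 = 129/113
  5 + 113/129 = 758/129
  15 + 129/758 = 11499/758

11499/758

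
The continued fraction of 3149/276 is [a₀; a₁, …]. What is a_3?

3

3149 = 11·276 + 113   →  a_0 = 11
276 = 2·113 + 50   →  a_1 = 2
113 = 2·50 + 13   →  a_2 = 2
50 = 3·13 + 11   →  a_3 = 3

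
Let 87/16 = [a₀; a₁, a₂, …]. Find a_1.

2

87 = 5·16 + 7   →  a_0 = 5
16 = 2·7 + 2   →  a_1 = 2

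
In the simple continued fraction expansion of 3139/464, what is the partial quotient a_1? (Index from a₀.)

1

3139 = 6·464 + 355   →  a_0 = 6
464 = 1·355 + 109   →  a_1 = 1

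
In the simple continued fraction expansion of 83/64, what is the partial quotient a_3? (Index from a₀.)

1

83 = 1·64 + 19   →  a_0 = 1
64 = 3·19 + 7   →  a_1 = 3
19 = 2·7 + 5   →  a_2 = 2
7 = 1·5 + 2   →  a_3 = 1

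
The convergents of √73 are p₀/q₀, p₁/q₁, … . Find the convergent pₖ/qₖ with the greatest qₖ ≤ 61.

√73 = [8; 1, 1, 5, 5, 1, 1, 16, …] (period length 7).
Convergents:
  p_0/q_0 = 8/1
  p_1/q_1 = 9/1
  p_2/q_2 = 17/2
  p_3/q_3 = 94/11
  p_4/q_4 = 487/57
  p_5/q_5 = 581/68
q_4 = 57 ≤ 61 < 68 = q_5, so the answer is 487/57.

487/57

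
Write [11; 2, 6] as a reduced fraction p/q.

Fold from the inside: start with 6/1.
  2 + 1/6 = 13/6
  11 + 6/13 = 149/13

149/13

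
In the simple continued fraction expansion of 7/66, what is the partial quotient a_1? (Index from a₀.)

7 = 0·66 + 7   →  a_0 = 0
66 = 9·7 + 3   →  a_1 = 9

9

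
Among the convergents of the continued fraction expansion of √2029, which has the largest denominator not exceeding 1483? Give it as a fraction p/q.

45630/1013

√2029 = [45; 22, 1, 1, 22, 90, …] (period length 5).
Convergents:
  p_0/q_0 = 45/1
  p_1/q_1 = 991/22
  p_2/q_2 = 1036/23
  p_3/q_3 = 2027/45
  p_4/q_4 = 45630/1013
  p_5/q_5 = 4108727/91215
q_4 = 1013 ≤ 1483 < 91215 = q_5, so the answer is 45630/1013.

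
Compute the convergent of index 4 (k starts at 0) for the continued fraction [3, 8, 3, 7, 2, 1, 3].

1220/391

Using pₖ = aₖpₖ₋₁ + pₖ₋₂, qₖ = aₖqₖ₋₁ + qₖ₋₂ (with p₋₁=1, p₋₂=0, q₋₁=0, q₋₂=1):
  k=0: a=3, p=3, q=1
  k=1: a=8, p=25, q=8
  k=2: a=3, p=78, q=25
  k=3: a=7, p=571, q=183
  k=4: a=2, p=1220, q=391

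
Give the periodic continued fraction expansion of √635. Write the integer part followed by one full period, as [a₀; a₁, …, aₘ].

a₀ = ⌊√635⌋ = 25.

[25; 5, 50]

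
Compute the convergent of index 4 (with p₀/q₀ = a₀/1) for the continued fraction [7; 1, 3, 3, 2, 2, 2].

233/30

Using pₖ = aₖpₖ₋₁ + pₖ₋₂, qₖ = aₖqₖ₋₁ + qₖ₋₂ (with p₋₁=1, p₋₂=0, q₋₁=0, q₋₂=1):
  k=0: a=7, p=7, q=1
  k=1: a=1, p=8, q=1
  k=2: a=3, p=31, q=4
  k=3: a=3, p=101, q=13
  k=4: a=2, p=233, q=30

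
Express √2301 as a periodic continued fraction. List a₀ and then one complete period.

a₀ = ⌊√2301⌋ = 47.
With m₀=0, d₀=1 and mₖ₊₁ = dₖaₖ − mₖ, dₖ₊₁ = (n − mₖ₊₁²)/dₖ, aₖ₊₁ = ⌊(a₀+mₖ₊₁)/dₖ₊₁⌋:
  k=1: m=47, d=92, a=1
  k=2: m=45, d=3, a=30
  k=3: m=45, d=92, a=1
  k=4: m=47, d=1, a=94
d=1 and a=2a₀=94 at k=4, so the next step gives (m, d) = (47, 92) again — its k=1 value — and the period has length 4.

[47; 1, 30, 1, 94]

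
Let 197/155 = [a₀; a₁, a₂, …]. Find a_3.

197 = 1·155 + 42   →  a_0 = 1
155 = 3·42 + 29   →  a_1 = 3
42 = 1·29 + 13   →  a_2 = 1
29 = 2·13 + 3   →  a_3 = 2

2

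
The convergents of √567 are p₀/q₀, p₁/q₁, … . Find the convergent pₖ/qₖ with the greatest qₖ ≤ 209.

√567 = [23; 1, 4, 3, 4, 1, 46, …] (period length 6).
Convergents:
  p_0/q_0 = 23/1
  p_1/q_1 = 24/1
  p_2/q_2 = 119/5
  p_3/q_3 = 381/16
  p_4/q_4 = 1643/69
  p_5/q_5 = 2024/85
  p_6/q_6 = 94747/3979
q_5 = 85 ≤ 209 < 3979 = q_6, so the answer is 2024/85.

2024/85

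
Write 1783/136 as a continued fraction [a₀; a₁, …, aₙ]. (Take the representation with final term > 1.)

1783 = 13*136 + 15
136 = 9*15 + 1
15 = 15*1 + 0  (stop)
So 1783/136 = [13; 9, 15].

[13; 9, 15]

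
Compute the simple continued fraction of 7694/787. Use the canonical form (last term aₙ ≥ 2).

[9; 1, 3, 2, 8, 3, 3]

7694 = 9×787 + 611
787 = 1×611 + 176
611 = 3×176 + 83
176 = 2×83 + 10
83 = 8×10 + 3
10 = 3×3 + 1
3 = 3×1 + 0  (stop)
So 7694/787 = [9; 1, 3, 2, 8, 3, 3].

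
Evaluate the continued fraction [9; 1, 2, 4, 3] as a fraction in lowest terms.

407/42

Using pₖ = aₖpₖ₋₁ + pₖ₋₂ and qₖ = aₖqₖ₋₁ + qₖ₋₂:
  k=0: a=9, p=9, q=1
  k=1: a=1, p=10, q=1
  k=2: a=2, p=29, q=3
  k=3: a=4, p=126, q=13
  k=4: a=3, p=407, q=42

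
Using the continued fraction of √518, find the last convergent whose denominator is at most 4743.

√518 = [22; 1, 3, 6, 3, 1, 44, …] (period length 6).
Convergents:
  p_0/q_0 = 22/1
  p_1/q_1 = 23/1
  p_2/q_2 = 91/4
  p_3/q_3 = 569/25
  p_4/q_4 = 1798/79
  p_5/q_5 = 2367/104
  p_6/q_6 = 105946/4655
  p_7/q_7 = 108313/4759
q_6 = 4655 ≤ 4743 < 4759 = q_7, so the answer is 105946/4655.

105946/4655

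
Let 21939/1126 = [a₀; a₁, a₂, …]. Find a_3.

21939 = 19·1126 + 545   →  a_0 = 19
1126 = 2·545 + 36   →  a_1 = 2
545 = 15·36 + 5   →  a_2 = 15
36 = 7·5 + 1   →  a_3 = 7

7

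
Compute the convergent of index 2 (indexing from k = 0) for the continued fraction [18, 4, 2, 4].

164/9

Using pₖ = aₖpₖ₋₁ + pₖ₋₂, qₖ = aₖqₖ₋₁ + qₖ₋₂ (with p₋₁=1, p₋₂=0, q₋₁=0, q₋₂=1):
  k=0: a=18, p=18, q=1
  k=1: a=4, p=73, q=4
  k=2: a=2, p=164, q=9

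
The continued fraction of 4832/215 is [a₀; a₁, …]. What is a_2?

9

4832 = 22·215 + 102   →  a_0 = 22
215 = 2·102 + 11   →  a_1 = 2
102 = 9·11 + 3   →  a_2 = 9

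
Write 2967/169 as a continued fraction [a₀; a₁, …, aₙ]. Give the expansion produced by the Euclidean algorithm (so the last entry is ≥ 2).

2967 = 17·169 + 94
169 = 1·94 + 75
94 = 1·75 + 19
75 = 3·19 + 18
19 = 1·18 + 1
18 = 18·1 + 0  (stop)
So 2967/169 = [17; 1, 1, 3, 1, 18].

[17; 1, 1, 3, 1, 18]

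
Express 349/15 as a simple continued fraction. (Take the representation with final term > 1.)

349 = 23×15 + 4
15 = 3×4 + 3
4 = 1×3 + 1
3 = 3×1 + 0  (stop)
So 349/15 = [23; 3, 1, 3].

[23; 3, 1, 3]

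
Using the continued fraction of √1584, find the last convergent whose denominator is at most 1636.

√1584 = [39; 1, 3, 1, 78, …] (period length 4).
Convergents:
  p_0/q_0 = 39/1
  p_1/q_1 = 40/1
  p_2/q_2 = 159/4
  p_3/q_3 = 199/5
  p_4/q_4 = 15681/394
  p_5/q_5 = 15880/399
  p_6/q_6 = 63321/1591
  p_7/q_7 = 79201/1990
q_6 = 1591 ≤ 1636 < 1990 = q_7, so the answer is 63321/1591.

63321/1591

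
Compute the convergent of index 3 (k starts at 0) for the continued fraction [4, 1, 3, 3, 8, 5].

Using pₖ = aₖpₖ₋₁ + pₖ₋₂, qₖ = aₖqₖ₋₁ + qₖ₋₂ (with p₋₁=1, p₋₂=0, q₋₁=0, q₋₂=1):
  k=0: a=4, p=4, q=1
  k=1: a=1, p=5, q=1
  k=2: a=3, p=19, q=4
  k=3: a=3, p=62, q=13

62/13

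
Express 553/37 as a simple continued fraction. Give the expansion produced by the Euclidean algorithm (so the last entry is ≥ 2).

[14; 1, 17, 2]

553 = 14×37 + 35
37 = 1×35 + 2
35 = 17×2 + 1
2 = 2×1 + 0  (stop)
So 553/37 = [14; 1, 17, 2].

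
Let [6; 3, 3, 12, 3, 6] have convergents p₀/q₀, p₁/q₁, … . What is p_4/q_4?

2388/379

Using pₖ = aₖpₖ₋₁ + pₖ₋₂, qₖ = aₖqₖ₋₁ + qₖ₋₂ (with p₋₁=1, p₋₂=0, q₋₁=0, q₋₂=1):
  k=0: a=6, p=6, q=1
  k=1: a=3, p=19, q=3
  k=2: a=3, p=63, q=10
  k=3: a=12, p=775, q=123
  k=4: a=3, p=2388, q=379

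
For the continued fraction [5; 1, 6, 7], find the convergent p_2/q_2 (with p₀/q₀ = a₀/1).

Using pₖ = aₖpₖ₋₁ + pₖ₋₂, qₖ = aₖqₖ₋₁ + qₖ₋₂ (with p₋₁=1, p₋₂=0, q₋₁=0, q₋₂=1):
  k=0: a=5, p=5, q=1
  k=1: a=1, p=6, q=1
  k=2: a=6, p=41, q=7

41/7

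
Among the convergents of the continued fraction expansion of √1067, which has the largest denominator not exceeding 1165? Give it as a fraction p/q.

19207/588

√1067 = [32; 1, 1, 1, 64, …] (period length 4).
Convergents:
  p_0/q_0 = 32/1
  p_1/q_1 = 33/1
  p_2/q_2 = 65/2
  p_3/q_3 = 98/3
  p_4/q_4 = 6337/194
  p_5/q_5 = 6435/197
  p_6/q_6 = 12772/391
  p_7/q_7 = 19207/588
  p_8/q_8 = 1242020/38023
q_7 = 588 ≤ 1165 < 38023 = q_8, so the answer is 19207/588.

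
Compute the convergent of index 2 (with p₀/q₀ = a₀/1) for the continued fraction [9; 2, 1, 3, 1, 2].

28/3

Using pₖ = aₖpₖ₋₁ + pₖ₋₂, qₖ = aₖqₖ₋₁ + qₖ₋₂ (with p₋₁=1, p₋₂=0, q₋₁=0, q₋₂=1):
  k=0: a=9, p=9, q=1
  k=1: a=2, p=19, q=2
  k=2: a=1, p=28, q=3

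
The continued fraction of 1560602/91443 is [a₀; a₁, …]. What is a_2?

16

1560602 = 17·91443 + 6071   →  a_0 = 17
91443 = 15·6071 + 378   →  a_1 = 15
6071 = 16·378 + 23   →  a_2 = 16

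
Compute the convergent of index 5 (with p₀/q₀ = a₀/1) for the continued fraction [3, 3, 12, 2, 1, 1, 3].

635/191

Using pₖ = aₖpₖ₋₁ + pₖ₋₂, qₖ = aₖqₖ₋₁ + qₖ₋₂ (with p₋₁=1, p₋₂=0, q₋₁=0, q₋₂=1):
  k=0: a=3, p=3, q=1
  k=1: a=3, p=10, q=3
  k=2: a=12, p=123, q=37
  k=3: a=2, p=256, q=77
  k=4: a=1, p=379, q=114
  k=5: a=1, p=635, q=191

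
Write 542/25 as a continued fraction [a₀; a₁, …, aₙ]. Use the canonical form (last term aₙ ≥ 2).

[21; 1, 2, 8]

542 = 21·25 + 17
25 = 1·17 + 8
17 = 2·8 + 1
8 = 8·1 + 0  (stop)
So 542/25 = [21; 1, 2, 8].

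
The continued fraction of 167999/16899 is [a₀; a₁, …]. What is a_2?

167999 = 9·16899 + 15908   →  a_0 = 9
16899 = 1·15908 + 991   →  a_1 = 1
15908 = 16·991 + 52   →  a_2 = 16

16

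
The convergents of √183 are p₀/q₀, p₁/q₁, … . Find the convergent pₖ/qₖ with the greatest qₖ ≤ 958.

12919/955

√183 = [13; 1, 1, 8, 1, 1, 26, …] (period length 6).
Convergents:
  p_0/q_0 = 13/1
  p_1/q_1 = 14/1
  p_2/q_2 = 27/2
  p_3/q_3 = 230/17
  p_4/q_4 = 257/19
  p_5/q_5 = 487/36
  p_6/q_6 = 12919/955
  p_7/q_7 = 13406/991
q_6 = 955 ≤ 958 < 991 = q_7, so the answer is 12919/955.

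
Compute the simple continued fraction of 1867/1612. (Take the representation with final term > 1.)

1867 = 1·1612 + 255
1612 = 6·255 + 82
255 = 3·82 + 9
82 = 9·9 + 1
9 = 9·1 + 0  (stop)
So 1867/1612 = [1; 6, 3, 9, 9].

[1; 6, 3, 9, 9]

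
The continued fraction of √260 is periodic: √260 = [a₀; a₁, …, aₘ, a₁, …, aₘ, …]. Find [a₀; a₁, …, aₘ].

[16; 8, 32]

a₀ = ⌊√260⌋ = 16.
With m₀=0, d₀=1 and mₖ₊₁ = dₖaₖ − mₖ, dₖ₊₁ = (n − mₖ₊₁²)/dₖ, aₖ₊₁ = ⌊(a₀+mₖ₊₁)/dₖ₊₁⌋:
  k=1: m=16, d=4, a=8
  k=2: m=16, d=1, a=32
d=1 and a=2a₀=32 at k=2, so the next step gives (m, d) = (16, 4) again — its k=1 value — and the period has length 2.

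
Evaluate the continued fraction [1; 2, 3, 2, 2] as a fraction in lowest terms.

56/39

Using pₖ = aₖpₖ₋₁ + pₖ₋₂ and qₖ = aₖqₖ₋₁ + qₖ₋₂:
  k=0: a=1, p=1, q=1
  k=1: a=2, p=3, q=2
  k=2: a=3, p=10, q=7
  k=3: a=2, p=23, q=16
  k=4: a=2, p=56, q=39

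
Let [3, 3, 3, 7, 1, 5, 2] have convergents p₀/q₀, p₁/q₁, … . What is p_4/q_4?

274/83

Using pₖ = aₖpₖ₋₁ + pₖ₋₂, qₖ = aₖqₖ₋₁ + qₖ₋₂ (with p₋₁=1, p₋₂=0, q₋₁=0, q₋₂=1):
  k=0: a=3, p=3, q=1
  k=1: a=3, p=10, q=3
  k=2: a=3, p=33, q=10
  k=3: a=7, p=241, q=73
  k=4: a=1, p=274, q=83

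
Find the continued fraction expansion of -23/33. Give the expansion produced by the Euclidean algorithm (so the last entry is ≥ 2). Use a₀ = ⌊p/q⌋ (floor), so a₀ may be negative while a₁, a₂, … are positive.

[-1; 3, 3, 3]

-23 = -1*33 + 10
33 = 3*10 + 3
10 = 3*3 + 1
3 = 3*1 + 0  (stop)
So -23/33 = [-1; 3, 3, 3].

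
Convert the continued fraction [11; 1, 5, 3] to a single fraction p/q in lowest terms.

225/19

Using pₖ = aₖpₖ₋₁ + pₖ₋₂ and qₖ = aₖqₖ₋₁ + qₖ₋₂:
  k=0: a=11, p=11, q=1
  k=1: a=1, p=12, q=1
  k=2: a=5, p=71, q=6
  k=3: a=3, p=225, q=19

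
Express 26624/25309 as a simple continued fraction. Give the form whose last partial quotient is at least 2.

26624 = 1·25309 + 1315
25309 = 19·1315 + 324
1315 = 4·324 + 19
324 = 17·19 + 1
19 = 19·1 + 0  (stop)
So 26624/25309 = [1; 19, 4, 17, 19].

[1; 19, 4, 17, 19]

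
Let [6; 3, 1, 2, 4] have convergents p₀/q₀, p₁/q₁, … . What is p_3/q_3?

69/11

Using pₖ = aₖpₖ₋₁ + pₖ₋₂, qₖ = aₖqₖ₋₁ + qₖ₋₂ (with p₋₁=1, p₋₂=0, q₋₁=0, q₋₂=1):
  k=0: a=6, p=6, q=1
  k=1: a=3, p=19, q=3
  k=2: a=1, p=25, q=4
  k=3: a=2, p=69, q=11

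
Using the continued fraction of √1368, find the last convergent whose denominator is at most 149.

√1368 = [36; 1, 72, …] (period length 2).
Convergents:
  p_0/q_0 = 36/1
  p_1/q_1 = 37/1
  p_2/q_2 = 2700/73
  p_3/q_3 = 2737/74
  p_4/q_4 = 199764/5401
q_3 = 74 ≤ 149 < 5401 = q_4, so the answer is 2737/74.

2737/74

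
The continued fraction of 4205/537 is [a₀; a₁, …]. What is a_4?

9

4205 = 7·537 + 446   →  a_0 = 7
537 = 1·446 + 91   →  a_1 = 1
446 = 4·91 + 82   →  a_2 = 4
91 = 1·82 + 9   →  a_3 = 1
82 = 9·9 + 1   →  a_4 = 9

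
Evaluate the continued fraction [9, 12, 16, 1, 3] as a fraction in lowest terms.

7339/808

Fold from the inside: start with 3/1.
  1 + 1/3 = 4/3
  16 + 3/4 = 67/4
  12 + 4/67 = 808/67
  9 + 67/808 = 7339/808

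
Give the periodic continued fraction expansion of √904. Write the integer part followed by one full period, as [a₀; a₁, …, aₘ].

[30; 15, 60]

a₀ = ⌊√904⌋ = 30.
With m₀=0, d₀=1 and mₖ₊₁ = dₖaₖ − mₖ, dₖ₊₁ = (n − mₖ₊₁²)/dₖ, aₖ₊₁ = ⌊(a₀+mₖ₊₁)/dₖ₊₁⌋:
  k=1: m=30, d=4, a=15
  k=2: m=30, d=1, a=60
d=1 and a=2a₀=60 at k=2, so the next step gives (m, d) = (30, 4) again — its k=1 value — and the period has length 2.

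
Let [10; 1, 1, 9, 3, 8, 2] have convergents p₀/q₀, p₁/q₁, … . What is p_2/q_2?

21/2

Using pₖ = aₖpₖ₋₁ + pₖ₋₂, qₖ = aₖqₖ₋₁ + qₖ₋₂ (with p₋₁=1, p₋₂=0, q₋₁=0, q₋₂=1):
  k=0: a=10, p=10, q=1
  k=1: a=1, p=11, q=1
  k=2: a=1, p=21, q=2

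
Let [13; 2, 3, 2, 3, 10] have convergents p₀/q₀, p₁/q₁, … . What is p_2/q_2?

94/7

Using pₖ = aₖpₖ₋₁ + pₖ₋₂, qₖ = aₖqₖ₋₁ + qₖ₋₂ (with p₋₁=1, p₋₂=0, q₋₁=0, q₋₂=1):
  k=0: a=13, p=13, q=1
  k=1: a=2, p=27, q=2
  k=2: a=3, p=94, q=7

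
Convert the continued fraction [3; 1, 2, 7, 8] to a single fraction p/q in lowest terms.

Fold from the inside: start with 8/1.
  7 + 1/8 = 57/8
  2 + 8/57 = 122/57
  1 + 57/122 = 179/122
  3 + 122/179 = 659/179

659/179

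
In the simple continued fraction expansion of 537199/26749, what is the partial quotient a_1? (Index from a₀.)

537199 = 20·26749 + 2219   →  a_0 = 20
26749 = 12·2219 + 121   →  a_1 = 12

12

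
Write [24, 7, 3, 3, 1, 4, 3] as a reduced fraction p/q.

35095/1454

Fold from the inside: start with 3/1.
  4 + 1/3 = 13/3
  1 + 3/13 = 16/13
  3 + 13/16 = 61/16
  3 + 16/61 = 199/61
  7 + 61/199 = 1454/199
  24 + 199/1454 = 35095/1454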